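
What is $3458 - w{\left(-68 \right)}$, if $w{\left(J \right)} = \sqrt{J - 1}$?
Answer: $3458 - i \sqrt{69} \approx 3458.0 - 8.3066 i$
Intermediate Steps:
$w{\left(J \right)} = \sqrt{-1 + J}$
$3458 - w{\left(-68 \right)} = 3458 - \sqrt{-1 - 68} = 3458 - \sqrt{-69} = 3458 - i \sqrt{69}$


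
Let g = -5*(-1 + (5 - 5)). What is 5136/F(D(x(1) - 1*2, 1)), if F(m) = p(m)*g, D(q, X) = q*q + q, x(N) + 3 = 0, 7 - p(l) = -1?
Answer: 642/5 ≈ 128.40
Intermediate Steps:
p(l) = 8 (p(l) = 7 - 1*(-1) = 7 + 1 = 8)
g = 5 (g = -5*(-1 + 0) = -5*(-1) = 5)
x(N) = -3 (x(N) = -3 + 0 = -3)
D(q, X) = q + q² (D(q, X) = q² + q = q + q²)
F(m) = 40 (F(m) = 8*5 = 40)
5136/F(D(x(1) - 1*2, 1)) = 5136/40 = 5136*(1/40) = 642/5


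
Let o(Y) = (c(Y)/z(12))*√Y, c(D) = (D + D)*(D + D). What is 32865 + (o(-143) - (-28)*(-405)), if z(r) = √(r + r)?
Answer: 21525 + 20449*I*√858/3 ≈ 21525.0 + 1.9966e+5*I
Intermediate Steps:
c(D) = 4*D² (c(D) = (2*D)*(2*D) = 4*D²)
z(r) = √2*√r (z(r) = √(2*r) = √2*√r)
o(Y) = √6*Y^(5/2)/3 (o(Y) = ((4*Y²)/((√2*√12)))*√Y = ((4*Y²)/((√2*(2*√3))))*√Y = ((4*Y²)/((2*√6)))*√Y = ((4*Y²)*(√6/12))*√Y = (√6*Y²/3)*√Y = √6*Y^(5/2)/3)
32865 + (o(-143) - (-28)*(-405)) = 32865 + (√6*(-143)^(5/2)/3 - (-28)*(-405)) = 32865 + (√6*(20449*I*√143)/3 - 1*11340) = 32865 + (20449*I*√858/3 - 11340) = 32865 + (-11340 + 20449*I*√858/3) = 21525 + 20449*I*√858/3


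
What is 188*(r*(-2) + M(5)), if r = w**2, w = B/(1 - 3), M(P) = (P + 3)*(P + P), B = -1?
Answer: 14946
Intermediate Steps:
M(P) = 2*P*(3 + P) (M(P) = (3 + P)*(2*P) = 2*P*(3 + P))
w = 1/2 (w = -1/(1 - 3) = -1/(-2) = -1*(-1/2) = 1/2 ≈ 0.50000)
r = 1/4 (r = (1/2)**2 = 1/4 ≈ 0.25000)
188*(r*(-2) + M(5)) = 188*((1/4)*(-2) + 2*5*(3 + 5)) = 188*(-1/2 + 2*5*8) = 188*(-1/2 + 80) = 188*(159/2) = 14946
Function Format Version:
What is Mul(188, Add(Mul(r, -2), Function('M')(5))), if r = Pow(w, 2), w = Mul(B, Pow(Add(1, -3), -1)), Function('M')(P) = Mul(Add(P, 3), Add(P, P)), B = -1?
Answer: 14946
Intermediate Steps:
Function('M')(P) = Mul(2, P, Add(3, P)) (Function('M')(P) = Mul(Add(3, P), Mul(2, P)) = Mul(2, P, Add(3, P)))
w = Rational(1, 2) (w = Mul(-1, Pow(Add(1, -3), -1)) = Mul(-1, Pow(-2, -1)) = Mul(-1, Rational(-1, 2)) = Rational(1, 2) ≈ 0.50000)
r = Rational(1, 4) (r = Pow(Rational(1, 2), 2) = Rational(1, 4) ≈ 0.25000)
Mul(188, Add(Mul(r, -2), Function('M')(5))) = Mul(188, Add(Mul(Rational(1, 4), -2), Mul(2, 5, Add(3, 5)))) = Mul(188, Add(Rational(-1, 2), Mul(2, 5, 8))) = Mul(188, Add(Rational(-1, 2), 80)) = Mul(188, Rational(159, 2)) = 14946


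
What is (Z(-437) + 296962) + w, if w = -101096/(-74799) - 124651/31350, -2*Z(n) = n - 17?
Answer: 232295596644767/781649550 ≈ 2.9719e+5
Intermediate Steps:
Z(n) = 17/2 - n/2 (Z(n) = -(n - 17)/2 = -(-17 + n)/2 = 17/2 - n/2)
w = -2051470183/781649550 (w = -101096*(-1/74799) - 124651*1/31350 = 101096/74799 - 124651/31350 = -2051470183/781649550 ≈ -2.6245)
(Z(-437) + 296962) + w = ((17/2 - ½*(-437)) + 296962) - 2051470183/781649550 = ((17/2 + 437/2) + 296962) - 2051470183/781649550 = (227 + 296962) - 2051470183/781649550 = 297189 - 2051470183/781649550 = 232295596644767/781649550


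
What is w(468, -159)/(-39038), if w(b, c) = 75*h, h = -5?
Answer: 375/39038 ≈ 0.0096060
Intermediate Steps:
w(b, c) = -375 (w(b, c) = 75*(-5) = -375)
w(468, -159)/(-39038) = -375/(-39038) = -375*(-1/39038) = 375/39038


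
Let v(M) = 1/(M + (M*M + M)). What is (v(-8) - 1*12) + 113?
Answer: 4849/48 ≈ 101.02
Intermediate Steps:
v(M) = 1/(M² + 2*M) (v(M) = 1/(M + (M² + M)) = 1/(M + (M + M²)) = 1/(M² + 2*M))
(v(-8) - 1*12) + 113 = (1/((-8)*(2 - 8)) - 1*12) + 113 = (-⅛/(-6) - 12) + 113 = (-⅛*(-⅙) - 12) + 113 = (1/48 - 12) + 113 = -575/48 + 113 = 4849/48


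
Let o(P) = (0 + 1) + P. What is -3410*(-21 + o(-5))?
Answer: 85250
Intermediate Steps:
o(P) = 1 + P
-3410*(-21 + o(-5)) = -3410*(-21 + (1 - 5)) = -3410*(-21 - 4) = -3410*(-25) = -341*(-250) = 85250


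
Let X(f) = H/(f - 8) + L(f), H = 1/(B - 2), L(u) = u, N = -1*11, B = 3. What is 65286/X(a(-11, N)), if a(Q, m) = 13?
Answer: 54405/11 ≈ 4945.9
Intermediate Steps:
N = -11
H = 1 (H = 1/(3 - 2) = 1/1 = 1)
X(f) = f + 1/(-8 + f) (X(f) = 1/(f - 8) + f = 1/(-8 + f) + f = f + 1/(-8 + f))
65286/X(a(-11, N)) = 65286/(((1 + 13² - 8*13)/(-8 + 13))) = 65286/(((1 + 169 - 104)/5)) = 65286/(((⅕)*66)) = 65286/(66/5) = 65286*(5/66) = 54405/11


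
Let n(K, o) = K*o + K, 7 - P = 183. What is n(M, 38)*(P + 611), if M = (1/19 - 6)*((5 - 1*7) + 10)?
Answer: -15336360/19 ≈ -8.0718e+5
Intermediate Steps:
P = -176 (P = 7 - 1*183 = 7 - 183 = -176)
M = -904/19 (M = (1/19 - 6)*((5 - 7) + 10) = -113*(-2 + 10)/19 = -113/19*8 = -904/19 ≈ -47.579)
n(K, o) = K + K*o
n(M, 38)*(P + 611) = (-904*(1 + 38)/19)*(-176 + 611) = -904/19*39*435 = -35256/19*435 = -15336360/19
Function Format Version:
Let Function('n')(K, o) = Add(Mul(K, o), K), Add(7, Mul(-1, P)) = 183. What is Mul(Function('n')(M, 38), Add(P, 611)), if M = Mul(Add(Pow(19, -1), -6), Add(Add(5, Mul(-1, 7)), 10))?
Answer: Rational(-15336360, 19) ≈ -8.0718e+5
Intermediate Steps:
P = -176 (P = Add(7, Mul(-1, 183)) = Add(7, -183) = -176)
M = Rational(-904, 19) (M = Mul(Add(Rational(1, 19), -6), Add(Add(5, -7), 10)) = Mul(Rational(-113, 19), Add(-2, 10)) = Mul(Rational(-113, 19), 8) = Rational(-904, 19) ≈ -47.579)
Function('n')(K, o) = Add(K, Mul(K, o))
Mul(Function('n')(M, 38), Add(P, 611)) = Mul(Mul(Rational(-904, 19), Add(1, 38)), Add(-176, 611)) = Mul(Mul(Rational(-904, 19), 39), 435) = Mul(Rational(-35256, 19), 435) = Rational(-15336360, 19)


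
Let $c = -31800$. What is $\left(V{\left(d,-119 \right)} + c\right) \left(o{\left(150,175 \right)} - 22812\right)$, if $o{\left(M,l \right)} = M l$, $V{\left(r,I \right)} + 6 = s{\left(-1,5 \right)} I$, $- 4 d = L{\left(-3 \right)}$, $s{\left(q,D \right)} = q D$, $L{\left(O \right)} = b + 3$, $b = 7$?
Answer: $-107303418$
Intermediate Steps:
$L{\left(O \right)} = 10$ ($L{\left(O \right)} = 7 + 3 = 10$)
$s{\left(q,D \right)} = D q$
$d = - \frac{5}{2}$ ($d = \left(- \frac{1}{4}\right) 10 = - \frac{5}{2} \approx -2.5$)
$V{\left(r,I \right)} = -6 - 5 I$ ($V{\left(r,I \right)} = -6 + 5 \left(-1\right) I = -6 - 5 I$)
$\left(V{\left(d,-119 \right)} + c\right) \left(o{\left(150,175 \right)} - 22812\right) = \left(\left(-6 - -595\right) - 31800\right) \left(150 \cdot 175 - 22812\right) = \left(\left(-6 + 595\right) - 31800\right) \left(26250 - 22812\right) = \left(589 - 31800\right) 3438 = \left(-31211\right) 3438 = -107303418$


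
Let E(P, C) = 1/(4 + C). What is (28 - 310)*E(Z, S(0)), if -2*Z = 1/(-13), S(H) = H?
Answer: -141/2 ≈ -70.500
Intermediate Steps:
Z = 1/26 (Z = -½/(-13) = -½*(-1/13) = 1/26 ≈ 0.038462)
(28 - 310)*E(Z, S(0)) = (28 - 310)/(4 + 0) = -282/4 = -282*¼ = -141/2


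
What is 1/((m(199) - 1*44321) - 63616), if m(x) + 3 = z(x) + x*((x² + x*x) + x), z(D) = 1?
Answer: 1/15692860 ≈ 6.3723e-8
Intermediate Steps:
m(x) = -2 + x*(x + 2*x²) (m(x) = -3 + (1 + x*((x² + x*x) + x)) = -3 + (1 + x*((x² + x²) + x)) = -3 + (1 + x*(2*x² + x)) = -3 + (1 + x*(x + 2*x²)) = -2 + x*(x + 2*x²))
1/((m(199) - 1*44321) - 63616) = 1/(((-2 + 199² + 2*199³) - 1*44321) - 63616) = 1/(((-2 + 39601 + 2*7880599) - 44321) - 63616) = 1/(((-2 + 39601 + 15761198) - 44321) - 63616) = 1/((15800797 - 44321) - 63616) = 1/(15756476 - 63616) = 1/15692860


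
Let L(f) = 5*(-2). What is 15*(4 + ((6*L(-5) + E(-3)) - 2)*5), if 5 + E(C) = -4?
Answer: -5265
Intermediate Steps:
L(f) = -10
E(C) = -9 (E(C) = -5 - 4 = -9)
15*(4 + ((6*L(-5) + E(-3)) - 2)*5) = 15*(4 + ((6*(-10) - 9) - 2)*5) = 15*(4 + ((-60 - 9) - 2)*5) = 15*(4 + (-69 - 2)*5) = 15*(4 - 71*5) = 15*(4 - 355) = 15*(-351) = -5265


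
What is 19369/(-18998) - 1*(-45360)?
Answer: 123104273/2714 ≈ 45359.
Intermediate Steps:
19369/(-18998) - 1*(-45360) = 19369*(-1/18998) + 45360 = -2767/2714 + 45360 = 123104273/2714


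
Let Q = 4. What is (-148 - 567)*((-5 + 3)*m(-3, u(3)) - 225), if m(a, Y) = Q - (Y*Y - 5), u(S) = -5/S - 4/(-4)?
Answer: 1557985/9 ≈ 1.7311e+5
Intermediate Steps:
u(S) = 1 - 5/S (u(S) = -5/S - 4*(-¼) = -5/S + 1 = 1 - 5/S)
m(a, Y) = 9 - Y² (m(a, Y) = 4 - (Y*Y - 5) = 4 - (Y² - 5) = 4 - (-5 + Y²) = 4 + (5 - Y²) = 9 - Y²)
(-148 - 567)*((-5 + 3)*m(-3, u(3)) - 225) = (-148 - 567)*((-5 + 3)*(9 - ((-5 + 3)/3)²) - 225) = -715*(-2*(9 - ((⅓)*(-2))²) - 225) = -715*(-2*(9 - (-⅔)²) - 225) = -715*(-2*(9 - 1*4/9) - 225) = -715*(-2*(9 - 4/9) - 225) = -715*(-2*77/9 - 225) = -715*(-154/9 - 225) = -715*(-2179/9) = 1557985/9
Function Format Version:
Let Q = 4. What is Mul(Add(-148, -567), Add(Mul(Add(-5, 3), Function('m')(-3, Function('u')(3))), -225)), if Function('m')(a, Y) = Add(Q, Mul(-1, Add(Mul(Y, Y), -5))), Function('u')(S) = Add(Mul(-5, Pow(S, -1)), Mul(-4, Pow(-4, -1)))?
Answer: Rational(1557985, 9) ≈ 1.7311e+5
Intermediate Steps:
Function('u')(S) = Add(1, Mul(-5, Pow(S, -1))) (Function('u')(S) = Add(Mul(-5, Pow(S, -1)), Mul(-4, Rational(-1, 4))) = Add(Mul(-5, Pow(S, -1)), 1) = Add(1, Mul(-5, Pow(S, -1))))
Function('m')(a, Y) = Add(9, Mul(-1, Pow(Y, 2))) (Function('m')(a, Y) = Add(4, Mul(-1, Add(Mul(Y, Y), -5))) = Add(4, Mul(-1, Add(Pow(Y, 2), -5))) = Add(4, Mul(-1, Add(-5, Pow(Y, 2)))) = Add(4, Add(5, Mul(-1, Pow(Y, 2)))) = Add(9, Mul(-1, Pow(Y, 2))))
Mul(Add(-148, -567), Add(Mul(Add(-5, 3), Function('m')(-3, Function('u')(3))), -225)) = Mul(Add(-148, -567), Add(Mul(Add(-5, 3), Add(9, Mul(-1, Pow(Mul(Pow(3, -1), Add(-5, 3)), 2)))), -225)) = Mul(-715, Add(Mul(-2, Add(9, Mul(-1, Pow(Mul(Rational(1, 3), -2), 2)))), -225)) = Mul(-715, Add(Mul(-2, Add(9, Mul(-1, Pow(Rational(-2, 3), 2)))), -225)) = Mul(-715, Add(Mul(-2, Add(9, Mul(-1, Rational(4, 9)))), -225)) = Mul(-715, Add(Mul(-2, Add(9, Rational(-4, 9))), -225)) = Mul(-715, Add(Mul(-2, Rational(77, 9)), -225)) = Mul(-715, Add(Rational(-154, 9), -225)) = Mul(-715, Rational(-2179, 9)) = Rational(1557985, 9)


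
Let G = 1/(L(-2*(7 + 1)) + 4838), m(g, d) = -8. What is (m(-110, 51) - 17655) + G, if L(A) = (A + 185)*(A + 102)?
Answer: -342167635/19372 ≈ -17663.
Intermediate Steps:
L(A) = (102 + A)*(185 + A) (L(A) = (185 + A)*(102 + A) = (102 + A)*(185 + A))
G = 1/19372 (G = 1/((18870 + (-2*(7 + 1))**2 + 287*(-2*(7 + 1))) + 4838) = 1/((18870 + (-2*8)**2 + 287*(-2*8)) + 4838) = 1/((18870 + (-16)**2 + 287*(-16)) + 4838) = 1/((18870 + 256 - 4592) + 4838) = 1/(14534 + 4838) = 1/19372 ≈ 5.1621e-5)
(m(-110, 51) - 17655) + G = (-8 - 17655) + 1/19372 = -17663 + 1/19372 = -342167635/19372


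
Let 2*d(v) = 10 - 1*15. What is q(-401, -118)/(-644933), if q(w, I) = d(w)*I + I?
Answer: -177/644933 ≈ -0.00027445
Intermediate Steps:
d(v) = -5/2 (d(v) = (10 - 1*15)/2 = (10 - 15)/2 = (½)*(-5) = -5/2)
q(w, I) = -3*I/2 (q(w, I) = -5*I/2 + I = -3*I/2)
q(-401, -118)/(-644933) = -3/2*(-118)/(-644933) = 177*(-1/644933) = -177/644933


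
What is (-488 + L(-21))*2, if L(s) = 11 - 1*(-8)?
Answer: -938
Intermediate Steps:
L(s) = 19 (L(s) = 11 + 8 = 19)
(-488 + L(-21))*2 = (-488 + 19)*2 = -469*2 = -938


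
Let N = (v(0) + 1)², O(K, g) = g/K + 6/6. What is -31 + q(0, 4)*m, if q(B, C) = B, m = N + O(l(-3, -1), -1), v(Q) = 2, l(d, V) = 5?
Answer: -31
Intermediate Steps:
O(K, g) = 1 + g/K (O(K, g) = g/K + 6*(⅙) = g/K + 1 = 1 + g/K)
N = 9 (N = (2 + 1)² = 3² = 9)
m = 49/5 (m = 9 + (5 - 1)/5 = 9 + (⅕)*4 = 9 + ⅘ = 49/5 ≈ 9.8000)
-31 + q(0, 4)*m = -31 + 0*(49/5) = -31 + 0 = -31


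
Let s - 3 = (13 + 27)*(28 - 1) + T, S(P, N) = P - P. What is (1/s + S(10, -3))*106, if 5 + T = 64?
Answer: 53/571 ≈ 0.092820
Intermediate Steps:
S(P, N) = 0
T = 59 (T = -5 + 64 = 59)
s = 1142 (s = 3 + ((13 + 27)*(28 - 1) + 59) = 3 + (40*27 + 59) = 3 + (1080 + 59) = 3 + 1139 = 1142)
(1/s + S(10, -3))*106 = (1/1142 + 0)*106 = (1/1142)*106 = 53/571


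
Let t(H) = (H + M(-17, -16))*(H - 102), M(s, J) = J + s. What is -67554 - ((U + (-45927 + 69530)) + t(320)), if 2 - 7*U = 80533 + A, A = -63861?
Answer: -1059391/7 ≈ -1.5134e+5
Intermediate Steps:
t(H) = (-102 + H)*(-33 + H) (t(H) = (H + (-16 - 17))*(H - 102) = (H - 33)*(-102 + H) = (-33 + H)*(-102 + H) = (-102 + H)*(-33 + H))
U = -16670/7 (U = 2/7 - (80533 - 63861)/7 = 2/7 - 1/7*16672 = 2/7 - 16672/7 = -16670/7 ≈ -2381.4)
-67554 - ((U + (-45927 + 69530)) + t(320)) = -67554 - ((-16670/7 + (-45927 + 69530)) + (3366 + 320**2 - 135*320)) = -67554 - ((-16670/7 + 23603) + (3366 + 102400 - 43200)) = -67554 - (148551/7 + 62566) = -67554 - 1*586513/7 = -67554 - 586513/7 = -1059391/7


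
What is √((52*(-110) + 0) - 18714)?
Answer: I*√24434 ≈ 156.31*I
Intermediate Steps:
√((52*(-110) + 0) - 18714) = √((-5720 + 0) - 18714) = √(-5720 - 18714) = √(-24434) = I*√24434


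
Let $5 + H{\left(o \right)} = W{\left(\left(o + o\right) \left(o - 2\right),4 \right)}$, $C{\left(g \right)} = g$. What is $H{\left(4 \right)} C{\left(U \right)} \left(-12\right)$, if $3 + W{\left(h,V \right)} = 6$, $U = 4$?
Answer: $96$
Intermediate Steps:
$W{\left(h,V \right)} = 3$ ($W{\left(h,V \right)} = -3 + 6 = 3$)
$H{\left(o \right)} = -2$ ($H{\left(o \right)} = -5 + 3 = -2$)
$H{\left(4 \right)} C{\left(U \right)} \left(-12\right) = \left(-2\right) 4 \left(-12\right) = \left(-8\right) \left(-12\right) = 96$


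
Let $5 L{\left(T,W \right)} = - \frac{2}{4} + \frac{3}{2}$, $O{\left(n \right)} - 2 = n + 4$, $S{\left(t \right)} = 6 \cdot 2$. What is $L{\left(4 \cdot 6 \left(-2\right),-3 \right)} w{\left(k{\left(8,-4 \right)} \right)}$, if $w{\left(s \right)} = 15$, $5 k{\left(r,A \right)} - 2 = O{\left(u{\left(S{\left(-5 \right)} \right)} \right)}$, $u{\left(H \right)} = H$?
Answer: $3$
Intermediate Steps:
$S{\left(t \right)} = 12$
$O{\left(n \right)} = 6 + n$ ($O{\left(n \right)} = 2 + \left(n + 4\right) = 2 + \left(4 + n\right) = 6 + n$)
$k{\left(r,A \right)} = 4$ ($k{\left(r,A \right)} = \frac{2}{5} + \frac{6 + 12}{5} = \frac{2}{5} + \frac{1}{5} \cdot 18 = \frac{2}{5} + \frac{18}{5} = 4$)
$L{\left(T,W \right)} = \frac{1}{5}$ ($L{\left(T,W \right)} = \frac{- \frac{2}{4} + \frac{3}{2}}{5} = \frac{\left(-2\right) \frac{1}{4} + 3 \cdot \frac{1}{2}}{5} = \frac{- \frac{1}{2} + \frac{3}{2}}{5} = \frac{1}{5} \cdot 1 = \frac{1}{5}$)
$L{\left(4 \cdot 6 \left(-2\right),-3 \right)} w{\left(k{\left(8,-4 \right)} \right)} = \frac{1}{5} \cdot 15 = 3$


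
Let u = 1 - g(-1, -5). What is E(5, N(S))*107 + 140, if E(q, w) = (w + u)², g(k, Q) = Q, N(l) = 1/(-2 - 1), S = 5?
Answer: 32183/9 ≈ 3575.9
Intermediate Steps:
N(l) = -⅓ (N(l) = 1/(-3) = -⅓)
u = 6 (u = 1 - 1*(-5) = 1 + 5 = 6)
E(q, w) = (6 + w)² (E(q, w) = (w + 6)² = (6 + w)²)
E(5, N(S))*107 + 140 = (6 - ⅓)²*107 + 140 = (17/3)²*107 + 140 = (289/9)*107 + 140 = 30923/9 + 140 = 32183/9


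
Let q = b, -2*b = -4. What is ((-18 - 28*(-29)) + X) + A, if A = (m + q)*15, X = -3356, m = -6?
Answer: -2622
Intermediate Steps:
b = 2 (b = -½*(-4) = 2)
q = 2
A = -60 (A = (-6 + 2)*15 = -4*15 = -60)
((-18 - 28*(-29)) + X) + A = ((-18 - 28*(-29)) - 3356) - 60 = ((-18 + 812) - 3356) - 60 = (794 - 3356) - 60 = -2562 - 60 = -2622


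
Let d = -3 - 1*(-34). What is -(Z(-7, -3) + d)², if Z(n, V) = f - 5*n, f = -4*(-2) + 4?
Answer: -6084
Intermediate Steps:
f = 12 (f = 8 + 4 = 12)
Z(n, V) = 12 - 5*n
d = 31 (d = -3 + 34 = 31)
-(Z(-7, -3) + d)² = -((12 - 5*(-7)) + 31)² = -((12 + 35) + 31)² = -(47 + 31)² = -1*78² = -1*6084 = -6084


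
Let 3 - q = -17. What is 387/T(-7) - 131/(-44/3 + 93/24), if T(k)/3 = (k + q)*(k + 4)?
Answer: 29735/3367 ≈ 8.8313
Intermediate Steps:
q = 20 (q = 3 - 1*(-17) = 3 + 17 = 20)
T(k) = 3*(4 + k)*(20 + k) (T(k) = 3*((k + 20)*(k + 4)) = 3*((20 + k)*(4 + k)) = 3*((4 + k)*(20 + k)) = 3*(4 + k)*(20 + k))
387/T(-7) - 131/(-44/3 + 93/24) = 387/(240 + 3*(-7)² + 72*(-7)) - 131/(-44/3 + 93/24) = 387/(240 + 3*49 - 504) - 131/(-44*⅓ + 93*(1/24)) = 387/(240 + 147 - 504) - 131/(-44/3 + 31/8) = 387/(-117) - 131/(-259/24) = 387*(-1/117) - 131*(-24/259) = -43/13 + 3144/259 = 29735/3367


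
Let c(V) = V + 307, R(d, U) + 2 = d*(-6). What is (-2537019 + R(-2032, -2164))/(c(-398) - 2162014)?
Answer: 2524829/2162105 ≈ 1.1678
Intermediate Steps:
R(d, U) = -2 - 6*d (R(d, U) = -2 + d*(-6) = -2 - 6*d)
c(V) = 307 + V
(-2537019 + R(-2032, -2164))/(c(-398) - 2162014) = (-2537019 + (-2 - 6*(-2032)))/((307 - 398) - 2162014) = (-2537019 + (-2 + 12192))/(-91 - 2162014) = (-2537019 + 12190)/(-2162105) = -2524829*(-1/2162105) = 2524829/2162105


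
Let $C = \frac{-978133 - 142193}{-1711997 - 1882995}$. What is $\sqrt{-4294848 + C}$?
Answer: $\frac{3 i \sqrt{385461610112881270}}{898748} \approx 2072.4 i$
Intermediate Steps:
$C = \frac{560163}{1797496}$ ($C = - \frac{1120326}{-1711997 - 1882995} = - \frac{1120326}{-3594992} = \left(-1120326\right) \left(- \frac{1}{3594992}\right) = \frac{560163}{1797496} \approx 0.31164$)
$\sqrt{-4294848 + C} = \sqrt{-4294848 + \frac{560163}{1797496}} = \sqrt{- \frac{7719971540445}{1797496}} = \frac{3 i \sqrt{385461610112881270}}{898748}$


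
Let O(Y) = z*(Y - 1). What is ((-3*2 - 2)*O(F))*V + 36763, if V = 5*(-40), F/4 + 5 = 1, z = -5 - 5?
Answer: 308763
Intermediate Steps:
z = -10
F = -16 (F = -20 + 4*1 = -20 + 4 = -16)
O(Y) = 10 - 10*Y (O(Y) = -10*(Y - 1) = -10*(-1 + Y) = 10 - 10*Y)
V = -200
((-3*2 - 2)*O(F))*V + 36763 = ((-3*2 - 2)*(10 - 10*(-16)))*(-200) + 36763 = ((-6 - 2)*(10 + 160))*(-200) + 36763 = -8*170*(-200) + 36763 = -1360*(-200) + 36763 = 272000 + 36763 = 308763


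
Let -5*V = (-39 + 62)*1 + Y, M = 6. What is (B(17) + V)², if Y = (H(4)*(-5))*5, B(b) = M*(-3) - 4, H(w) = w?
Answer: 1089/25 ≈ 43.560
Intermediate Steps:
B(b) = -22 (B(b) = 6*(-3) - 4 = -18 - 4 = -22)
Y = -100 (Y = (4*(-5))*5 = -20*5 = -100)
V = 77/5 (V = -((-39 + 62)*1 - 100)/5 = -(23*1 - 100)/5 = -(23 - 100)/5 = -⅕*(-77) = 77/5 ≈ 15.400)
(B(17) + V)² = (-22 + 77/5)² = (-33/5)² = 1089/25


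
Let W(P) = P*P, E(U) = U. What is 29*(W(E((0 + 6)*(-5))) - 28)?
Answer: 25288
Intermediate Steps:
W(P) = P**2
29*(W(E((0 + 6)*(-5))) - 28) = 29*(((0 + 6)*(-5))**2 - 28) = 29*((6*(-5))**2 - 28) = 29*((-30)**2 - 28) = 29*(900 - 28) = 29*872 = 25288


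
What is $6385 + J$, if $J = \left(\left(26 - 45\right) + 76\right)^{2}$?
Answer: $9634$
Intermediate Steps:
$J = 3249$ ($J = \left(-19 + 76\right)^{2} = 57^{2} = 3249$)
$6385 + J = 6385 + 3249 = 9634$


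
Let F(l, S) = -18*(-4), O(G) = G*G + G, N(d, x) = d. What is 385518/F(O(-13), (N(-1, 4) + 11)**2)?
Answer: 64253/12 ≈ 5354.4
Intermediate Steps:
O(G) = G + G**2 (O(G) = G**2 + G = G + G**2)
F(l, S) = 72
385518/F(O(-13), (N(-1, 4) + 11)**2) = 385518/72 = 385518*(1/72) = 64253/12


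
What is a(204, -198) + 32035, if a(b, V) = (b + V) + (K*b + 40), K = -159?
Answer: -355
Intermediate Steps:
a(b, V) = 40 + V - 158*b (a(b, V) = (b + V) + (-159*b + 40) = (V + b) + (40 - 159*b) = 40 + V - 158*b)
a(204, -198) + 32035 = (40 - 198 - 158*204) + 32035 = (40 - 198 - 32232) + 32035 = -32390 + 32035 = -355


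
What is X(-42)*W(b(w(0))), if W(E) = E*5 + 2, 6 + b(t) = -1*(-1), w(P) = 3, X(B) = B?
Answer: 966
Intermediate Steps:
b(t) = -5 (b(t) = -6 - 1*(-1) = -6 + 1 = -5)
W(E) = 2 + 5*E (W(E) = 5*E + 2 = 2 + 5*E)
X(-42)*W(b(w(0))) = -42*(2 + 5*(-5)) = -42*(2 - 25) = -42*(-23) = 966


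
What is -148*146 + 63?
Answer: -21545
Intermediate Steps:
-148*146 + 63 = -21608 + 63 = -21545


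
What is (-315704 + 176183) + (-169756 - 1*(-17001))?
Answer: -292276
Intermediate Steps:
(-315704 + 176183) + (-169756 - 1*(-17001)) = -139521 + (-169756 + 17001) = -139521 - 152755 = -292276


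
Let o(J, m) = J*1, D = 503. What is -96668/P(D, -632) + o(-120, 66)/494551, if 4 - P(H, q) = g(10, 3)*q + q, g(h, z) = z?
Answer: -11951889977/313050783 ≈ -38.179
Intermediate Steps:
o(J, m) = J
P(H, q) = 4 - 4*q (P(H, q) = 4 - (3*q + q) = 4 - 4*q)
-96668/P(D, -632) + o(-120, 66)/494551 = -96668/(4 - 4*(-632)) - 120/494551 = -96668/(4 + 2528) - 120*1/494551 = -96668/2532 - 120/494551 = -96668*1/2532 - 120/494551 = -24167/633 - 120/494551 = -11951889977/313050783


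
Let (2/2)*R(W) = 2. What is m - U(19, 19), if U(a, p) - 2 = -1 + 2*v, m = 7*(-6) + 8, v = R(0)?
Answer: -39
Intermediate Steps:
R(W) = 2
v = 2
m = -34 (m = -42 + 8 = -34)
U(a, p) = 5 (U(a, p) = 2 + (-1 + 2*2) = 2 + (-1 + 4) = 2 + 3 = 5)
m - U(19, 19) = -34 - 1*5 = -34 - 5 = -39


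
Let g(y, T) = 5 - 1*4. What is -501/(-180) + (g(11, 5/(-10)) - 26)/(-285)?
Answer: 1091/380 ≈ 2.8711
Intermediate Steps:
g(y, T) = 1 (g(y, T) = 5 - 4 = 1)
-501/(-180) + (g(11, 5/(-10)) - 26)/(-285) = -501/(-180) + (1 - 26)/(-285) = -501*(-1/180) - 25*(-1/285) = 167/60 + 5/57 = 1091/380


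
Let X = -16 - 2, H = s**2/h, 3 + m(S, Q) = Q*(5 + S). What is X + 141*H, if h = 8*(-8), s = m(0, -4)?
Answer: -75741/64 ≈ -1183.5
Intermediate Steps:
m(S, Q) = -3 + Q*(5 + S)
s = -23 (s = -3 + 5*(-4) - 4*0 = -3 - 20 + 0 = -23)
h = -64
H = -529/64 (H = (-23)**2/(-64) = 529*(-1/64) = -529/64 ≈ -8.2656)
X = -18
X + 141*H = -18 + 141*(-529/64) = -18 - 74589/64 = -75741/64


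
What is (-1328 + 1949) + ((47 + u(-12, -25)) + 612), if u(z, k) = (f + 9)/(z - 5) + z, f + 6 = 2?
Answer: 21551/17 ≈ 1267.7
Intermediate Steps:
f = -4 (f = -6 + 2 = -4)
u(z, k) = z + 5/(-5 + z) (u(z, k) = (-4 + 9)/(z - 5) + z = 5/(-5 + z) + z = z + 5/(-5 + z))
(-1328 + 1949) + ((47 + u(-12, -25)) + 612) = (-1328 + 1949) + ((47 + (5 + (-12)² - 5*(-12))/(-5 - 12)) + 612) = 621 + ((47 + (5 + 144 + 60)/(-17)) + 612) = 621 + ((47 - 1/17*209) + 612) = 621 + ((47 - 209/17) + 612) = 621 + (590/17 + 612) = 621 + 10994/17 = 21551/17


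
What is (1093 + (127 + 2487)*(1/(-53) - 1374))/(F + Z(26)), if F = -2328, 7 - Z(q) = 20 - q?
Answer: 190301393/122695 ≈ 1551.0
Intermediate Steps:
Z(q) = -13 + q (Z(q) = 7 - (20 - q) = 7 + (-20 + q) = -13 + q)
(1093 + (127 + 2487)*(1/(-53) - 1374))/(F + Z(26)) = (1093 + (127 + 2487)*(1/(-53) - 1374))/(-2328 + (-13 + 26)) = (1093 + 2614*(-1/53 - 1374))/(-2328 + 13) = (1093 + 2614*(-72823/53))/(-2315) = (1093 - 190359322/53)*(-1/2315) = -190301393/53*(-1/2315) = 190301393/122695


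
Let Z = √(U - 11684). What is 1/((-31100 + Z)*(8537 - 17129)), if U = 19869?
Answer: 1555/415509899724 + √8185/8310197994480 ≈ 3.7533e-9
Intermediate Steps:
Z = √8185 (Z = √(19869 - 11684) = √8185 ≈ 90.471)
1/((-31100 + Z)*(8537 - 17129)) = 1/((-31100 + √8185)*(8537 - 17129)) = 1/((-31100 + √8185)*(-8592)) = 1/(267211200 - 8592*√8185)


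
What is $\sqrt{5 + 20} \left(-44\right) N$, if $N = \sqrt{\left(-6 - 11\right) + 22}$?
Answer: $- 220 \sqrt{5} \approx -491.94$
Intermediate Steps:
$N = \sqrt{5}$ ($N = \sqrt{\left(-6 - 11\right) + 22} = \sqrt{-17 + 22} = \sqrt{5} \approx 2.2361$)
$\sqrt{5 + 20} \left(-44\right) N = \sqrt{5 + 20} \left(-44\right) \sqrt{5} = \sqrt{25} \left(-44\right) \sqrt{5} = 5 \left(-44\right) \sqrt{5} = - 220 \sqrt{5}$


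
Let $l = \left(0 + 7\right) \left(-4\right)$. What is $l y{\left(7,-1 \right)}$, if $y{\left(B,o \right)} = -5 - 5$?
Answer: $280$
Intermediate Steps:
$y{\left(B,o \right)} = -10$ ($y{\left(B,o \right)} = -5 - 5 = -10$)
$l = -28$ ($l = 7 \left(-4\right) = -28$)
$l y{\left(7,-1 \right)} = \left(-28\right) \left(-10\right) = 280$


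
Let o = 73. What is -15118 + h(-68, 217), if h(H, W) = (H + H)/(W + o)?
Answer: -2192178/145 ≈ -15118.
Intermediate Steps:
h(H, W) = 2*H/(73 + W) (h(H, W) = (H + H)/(W + 73) = (2*H)/(73 + W) = 2*H/(73 + W))
-15118 + h(-68, 217) = -15118 + 2*(-68)/(73 + 217) = -15118 + 2*(-68)/290 = -15118 + 2*(-68)*(1/290) = -15118 - 68/145 = -2192178/145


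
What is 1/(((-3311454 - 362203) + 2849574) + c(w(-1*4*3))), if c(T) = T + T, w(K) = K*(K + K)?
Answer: -1/823507 ≈ -1.2143e-6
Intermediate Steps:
w(K) = 2*K² (w(K) = K*(2*K) = 2*K²)
c(T) = 2*T
1/(((-3311454 - 362203) + 2849574) + c(w(-1*4*3))) = 1/(((-3311454 - 362203) + 2849574) + 2*(2*(-1*4*3)²)) = 1/((-3673657 + 2849574) + 2*(2*(-4*3)²)) = 1/(-824083 + 2*(2*(-12)²)) = 1/(-824083 + 2*(2*144)) = 1/(-824083 + 2*288) = 1/(-824083 + 576) = 1/(-823507) = -1/823507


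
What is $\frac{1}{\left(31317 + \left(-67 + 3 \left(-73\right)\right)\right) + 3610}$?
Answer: $\frac{1}{34641} \approx 2.8868 \cdot 10^{-5}$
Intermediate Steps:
$\frac{1}{\left(31317 + \left(-67 + 3 \left(-73\right)\right)\right) + 3610} = \frac{1}{\left(31317 - 286\right) + 3610} = \frac{1}{31031 + 3610} = \frac{1}{34641}$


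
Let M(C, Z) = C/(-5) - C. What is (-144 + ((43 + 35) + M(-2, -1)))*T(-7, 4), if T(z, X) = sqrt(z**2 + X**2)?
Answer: -318*sqrt(65)/5 ≈ -512.76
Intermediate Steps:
M(C, Z) = -6*C/5 (M(C, Z) = C*(-1/5) - C = -C/5 - C = -6*C/5)
T(z, X) = sqrt(X**2 + z**2)
(-144 + ((43 + 35) + M(-2, -1)))*T(-7, 4) = (-144 + ((43 + 35) - 6/5*(-2)))*sqrt(4**2 + (-7)**2) = (-144 + (78 + 12/5))*sqrt(16 + 49) = (-144 + 402/5)*sqrt(65) = -318*sqrt(65)/5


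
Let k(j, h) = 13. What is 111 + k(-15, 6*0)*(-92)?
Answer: -1085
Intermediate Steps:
111 + k(-15, 6*0)*(-92) = 111 + 13*(-92) = 111 - 1196 = -1085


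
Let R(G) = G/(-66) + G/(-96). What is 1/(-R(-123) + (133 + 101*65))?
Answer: 352/2356589 ≈ 0.00014937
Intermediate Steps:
R(G) = -9*G/352 (R(G) = G*(-1/66) + G*(-1/96) = -G/66 - G/96 = -9*G/352)
1/(-R(-123) + (133 + 101*65)) = 1/(-(-9)*(-123)/352 + (133 + 101*65)) = 1/(-1*1107/352 + (133 + 6565)) = 1/(-1107/352 + 6698) = 1/(2356589/352) = 352/2356589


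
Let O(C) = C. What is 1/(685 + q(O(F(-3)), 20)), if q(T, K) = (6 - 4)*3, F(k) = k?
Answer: 1/691 ≈ 0.0014472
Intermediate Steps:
q(T, K) = 6 (q(T, K) = 2*3 = 6)
1/(685 + q(O(F(-3)), 20)) = 1/(685 + 6) = 1/691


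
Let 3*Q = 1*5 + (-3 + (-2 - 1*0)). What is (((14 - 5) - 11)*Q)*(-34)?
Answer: 0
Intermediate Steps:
Q = 0 (Q = (1*5 + (-3 + (-2 - 1*0)))/3 = (5 + (-3 + (-2 + 0)))/3 = (5 + (-3 - 2))/3 = (5 - 5)/3 = (⅓)*0 = 0)
(((14 - 5) - 11)*Q)*(-34) = (((14 - 5) - 11)*0)*(-34) = ((9 - 11)*0)*(-34) = -2*0*(-34) = 0*(-34) = 0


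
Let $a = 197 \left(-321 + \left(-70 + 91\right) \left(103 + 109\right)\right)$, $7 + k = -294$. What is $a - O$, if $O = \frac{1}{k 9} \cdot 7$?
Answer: $\frac{314943310}{387} \approx 8.1381 \cdot 10^{5}$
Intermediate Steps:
$k = -301$ ($k = -7 - 294 = -301$)
$a = 813807$ ($a = 197 \left(-321 + 21 \cdot 212\right) = 197 \left(-321 + 4452\right) = 197 \cdot 4131 = 813807$)
$O = - \frac{1}{387}$ ($O = \frac{1}{\left(-301\right) 9} \cdot 7 = \frac{1}{-2709} \cdot 7 = \left(- \frac{1}{2709}\right) 7 = - \frac{1}{387} \approx -0.002584$)
$a - O = 813807 - - \frac{1}{387} = 813807 + \frac{1}{387} = \frac{314943310}{387}$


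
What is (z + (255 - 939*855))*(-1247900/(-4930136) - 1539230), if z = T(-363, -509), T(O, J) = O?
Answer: 1523324690275683285/1232534 ≈ 1.2359e+12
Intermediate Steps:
z = -363
(z + (255 - 939*855))*(-1247900/(-4930136) - 1539230) = (-363 + (255 - 939*855))*(-1247900/(-4930136) - 1539230) = (-363 + (255 - 802845))*(-1247900*(-1/4930136) - 1539230) = (-363 - 802590)*(311975/1232534 - 1539230) = -802953*(-1897152996845/1232534) = 1523324690275683285/1232534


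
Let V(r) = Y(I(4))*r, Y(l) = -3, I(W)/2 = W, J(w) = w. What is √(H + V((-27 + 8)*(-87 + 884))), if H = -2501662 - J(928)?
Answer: I*√2457161 ≈ 1567.5*I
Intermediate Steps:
I(W) = 2*W
V(r) = -3*r
H = -2502590 (H = -2501662 - 1*928 = -2501662 - 928 = -2502590)
√(H + V((-27 + 8)*(-87 + 884))) = √(-2502590 - 3*(-27 + 8)*(-87 + 884)) = √(-2502590 - (-57)*797) = √(-2502590 - 3*(-15143)) = √(-2502590 + 45429) = √(-2457161) = I*√2457161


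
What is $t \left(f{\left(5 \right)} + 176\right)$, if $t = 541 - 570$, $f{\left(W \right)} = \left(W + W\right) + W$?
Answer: $-5539$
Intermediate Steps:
$f{\left(W \right)} = 3 W$ ($f{\left(W \right)} = 2 W + W = 3 W$)
$t = -29$
$t \left(f{\left(5 \right)} + 176\right) = - 29 \left(3 \cdot 5 + 176\right) = - 29 \left(15 + 176\right) = \left(-29\right) 191 = -5539$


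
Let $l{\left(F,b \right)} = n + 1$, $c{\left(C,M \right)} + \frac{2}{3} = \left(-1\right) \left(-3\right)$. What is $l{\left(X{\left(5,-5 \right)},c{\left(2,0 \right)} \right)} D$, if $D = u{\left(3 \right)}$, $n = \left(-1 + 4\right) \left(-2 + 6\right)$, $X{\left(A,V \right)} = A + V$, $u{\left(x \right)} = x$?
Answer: $39$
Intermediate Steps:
$c{\left(C,M \right)} = \frac{7}{3}$ ($c{\left(C,M \right)} = - \frac{2}{3} - -3 = - \frac{2}{3} + 3 = \frac{7}{3}$)
$n = 12$ ($n = 3 \cdot 4 = 12$)
$D = 3$
$l{\left(F,b \right)} = 13$ ($l{\left(F,b \right)} = 12 + 1 = 13$)
$l{\left(X{\left(5,-5 \right)},c{\left(2,0 \right)} \right)} D = 13 \cdot 3 = 39$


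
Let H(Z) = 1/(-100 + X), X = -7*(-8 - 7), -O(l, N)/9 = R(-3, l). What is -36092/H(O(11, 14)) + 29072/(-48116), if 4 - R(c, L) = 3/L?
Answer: -94380896/523 ≈ -1.8046e+5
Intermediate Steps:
R(c, L) = 4 - 3/L
O(l, N) = -36 + 27/l (O(l, N) = -9*(4 - 3/l) = -36 + 27/l)
X = 105 (X = -7*(-15) = 105)
H(Z) = 1/5 (H(Z) = 1/(-100 + 105) = 1/5)
-36092/H(O(11, 14)) + 29072/(-48116) = -36092/1/5 + 29072/(-48116) = -36092*5 + 29072*(-1/48116) = -180460 - 316/523 = -94380896/523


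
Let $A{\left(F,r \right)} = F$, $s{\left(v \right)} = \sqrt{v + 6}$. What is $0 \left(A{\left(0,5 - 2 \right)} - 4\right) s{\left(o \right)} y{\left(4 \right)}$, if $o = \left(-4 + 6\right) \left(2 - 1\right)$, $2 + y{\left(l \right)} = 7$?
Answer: $0$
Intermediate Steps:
$y{\left(l \right)} = 5$ ($y{\left(l \right)} = -2 + 7 = 5$)
$o = 2$ ($o = 2 \cdot 1 = 2$)
$s{\left(v \right)} = \sqrt{6 + v}$
$0 \left(A{\left(0,5 - 2 \right)} - 4\right) s{\left(o \right)} y{\left(4 \right)} = 0 \left(0 - 4\right) \sqrt{6 + 2} \cdot 5 = 0 \left(-4\right) \sqrt{8} \cdot 5 = 0 \cdot 2 \sqrt{2} \cdot 5 = 0 \cdot 5 = 0$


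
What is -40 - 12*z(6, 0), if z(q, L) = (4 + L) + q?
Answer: -160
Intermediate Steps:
z(q, L) = 4 + L + q
-40 - 12*z(6, 0) = -40 - 12*(4 + 0 + 6) = -40 - 12*10 = -40 - 120 = -160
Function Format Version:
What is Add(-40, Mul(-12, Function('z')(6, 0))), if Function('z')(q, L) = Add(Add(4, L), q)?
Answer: -160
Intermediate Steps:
Function('z')(q, L) = Add(4, L, q)
Add(-40, Mul(-12, Function('z')(6, 0))) = Add(-40, Mul(-12, Add(4, 0, 6))) = Add(-40, Mul(-12, 10)) = Add(-40, -120) = -160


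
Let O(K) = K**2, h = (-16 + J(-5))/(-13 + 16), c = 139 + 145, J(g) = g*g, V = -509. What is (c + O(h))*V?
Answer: -149137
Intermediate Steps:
J(g) = g**2
c = 284
h = 3 (h = (-16 + (-5)**2)/(-13 + 16) = (-16 + 25)/3 = 9*(1/3) = 3)
(c + O(h))*V = (284 + 3**2)*(-509) = (284 + 9)*(-509) = 293*(-509) = -149137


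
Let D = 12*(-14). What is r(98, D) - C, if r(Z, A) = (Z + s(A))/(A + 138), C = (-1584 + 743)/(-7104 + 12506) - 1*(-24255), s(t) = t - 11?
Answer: -327525209/13505 ≈ -24252.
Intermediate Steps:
s(t) = -11 + t
D = -168
C = 131024669/5402 (C = -841/5402 + 24255 = 131024669/5402 ≈ 24255.)
r(Z, A) = (-11 + A + Z)/(138 + A) (r(Z, A) = (Z + (-11 + A))/(A + 138) = (-11 + A + Z)/(138 + A))
r(98, D) - C = (-11 - 168 + 98)/(138 - 168) - 1*131024669/5402 = -81/(-30) - 131024669/5402 = -1/30*(-81) - 131024669/5402 = 27/10 - 131024669/5402 = -327525209/13505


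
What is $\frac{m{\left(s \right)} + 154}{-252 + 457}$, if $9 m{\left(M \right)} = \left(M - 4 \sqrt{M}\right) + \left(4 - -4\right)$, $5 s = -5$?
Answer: $\frac{1393}{1845} - \frac{4 i}{1845} \approx 0.75501 - 0.002168 i$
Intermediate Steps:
$s = -1$ ($s = \frac{1}{5} \left(-5\right) = -1$)
$m{\left(M \right)} = \frac{8}{9} - \frac{4 \sqrt{M}}{9} + \frac{M}{9}$ ($m{\left(M \right)} = \frac{\left(M - 4 \sqrt{M}\right) + \left(4 - -4\right)}{9} = \frac{\left(M - 4 \sqrt{M}\right) + \left(4 + 4\right)}{9} = \frac{\left(M - 4 \sqrt{M}\right) + 8}{9} = \frac{8 + M - 4 \sqrt{M}}{9} = \frac{8}{9} - \frac{4 \sqrt{M}}{9} + \frac{M}{9}$)
$\frac{m{\left(s \right)} + 154}{-252 + 457} = \frac{\left(\frac{8}{9} - \frac{4 \sqrt{-1}}{9} + \frac{1}{9} \left(-1\right)\right) + 154}{-252 + 457} = \frac{\left(\frac{8}{9} - \frac{4 i}{9} - \frac{1}{9}\right) + 154}{205} = \left(\left(\frac{7}{9} - \frac{4 i}{9}\right) + 154\right) \frac{1}{205} = \left(\frac{1393}{9} - \frac{4 i}{9}\right) \frac{1}{205} = \frac{1393}{1845} - \frac{4 i}{1845}$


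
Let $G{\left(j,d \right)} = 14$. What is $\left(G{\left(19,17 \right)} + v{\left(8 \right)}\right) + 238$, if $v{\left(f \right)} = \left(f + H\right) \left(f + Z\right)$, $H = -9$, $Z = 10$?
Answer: $234$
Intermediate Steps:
$v{\left(f \right)} = \left(-9 + f\right) \left(10 + f\right)$ ($v{\left(f \right)} = \left(f - 9\right) \left(f + 10\right) = \left(-9 + f\right) \left(10 + f\right)$)
$\left(G{\left(19,17 \right)} + v{\left(8 \right)}\right) + 238 = \left(14 + \left(-90 + 8 + 8^{2}\right)\right) + 238 = \left(14 + \left(-90 + 8 + 64\right)\right) + 238 = \left(14 - 18\right) + 238 = -4 + 238 = 234$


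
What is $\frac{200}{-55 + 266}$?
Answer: $\frac{200}{211} \approx 0.94787$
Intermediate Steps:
$\frac{200}{-55 + 266} = \frac{200}{211}$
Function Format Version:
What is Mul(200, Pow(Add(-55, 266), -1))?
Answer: Rational(200, 211) ≈ 0.94787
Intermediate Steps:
Mul(200, Pow(Add(-55, 266), -1)) = Mul(200, Pow(211, -1)) = Mul(200, Rational(1, 211)) = Rational(200, 211)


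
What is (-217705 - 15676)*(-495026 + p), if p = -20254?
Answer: 120256561680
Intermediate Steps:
(-217705 - 15676)*(-495026 + p) = (-217705 - 15676)*(-495026 - 20254) = -233381*(-515280) = 120256561680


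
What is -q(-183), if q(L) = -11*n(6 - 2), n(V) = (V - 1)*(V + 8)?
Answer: 396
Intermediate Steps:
n(V) = (-1 + V)*(8 + V)
q(L) = -396 (q(L) = -11*(-8 + (6 - 2)² + 7*(6 - 2)) = -11*(-8 + 4² + 7*4) = -11*(-8 + 16 + 28) = -11*36 = -396)
-q(-183) = -1*(-396) = 396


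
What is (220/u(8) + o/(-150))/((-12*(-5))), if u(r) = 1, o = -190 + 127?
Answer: 11021/3000 ≈ 3.6737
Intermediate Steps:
o = -63
(220/u(8) + o/(-150))/((-12*(-5))) = (220/1 - 63/(-150))/((-12*(-5))) = (220*1 - 63*(-1/150))/60 = (220 + 21/50)*(1/60) = (11021/50)*(1/60) = 11021/3000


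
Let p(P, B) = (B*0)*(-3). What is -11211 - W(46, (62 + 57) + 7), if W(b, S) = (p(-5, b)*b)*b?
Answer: -11211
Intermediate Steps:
p(P, B) = 0 (p(P, B) = 0*(-3) = 0)
W(b, S) = 0 (W(b, S) = (0*b)*b = 0*b = 0)
-11211 - W(46, (62 + 57) + 7) = -11211 - 1*0 = -11211 + 0 = -11211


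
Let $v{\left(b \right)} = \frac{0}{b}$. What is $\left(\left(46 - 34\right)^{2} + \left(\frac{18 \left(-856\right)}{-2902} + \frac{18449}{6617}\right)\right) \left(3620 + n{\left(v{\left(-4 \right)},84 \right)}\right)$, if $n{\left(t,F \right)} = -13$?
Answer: $\frac{5267407839205}{9601267} \approx 5.4862 \cdot 10^{5}$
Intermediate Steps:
$v{\left(b \right)} = 0$
$\left(\left(46 - 34\right)^{2} + \left(\frac{18 \left(-856\right)}{-2902} + \frac{18449}{6617}\right)\right) \left(3620 + n{\left(v{\left(-4 \right)},84 \right)}\right) = \left(\left(46 - 34\right)^{2} + \left(\frac{18 \left(-856\right)}{-2902} + \frac{18449}{6617}\right)\right) \left(3620 - 13\right) = \left(12^{2} + \left(\left(-15408\right) \left(- \frac{1}{2902}\right) + 18449 \cdot \frac{1}{6617}\right)\right) 3607 = \left(144 + \left(\frac{7704}{1451} + \frac{18449}{6617}\right)\right) 3607 = \left(144 + \frac{77746867}{9601267}\right) 3607 = \frac{1460329315}{9601267} \cdot 3607 = \frac{5267407839205}{9601267}$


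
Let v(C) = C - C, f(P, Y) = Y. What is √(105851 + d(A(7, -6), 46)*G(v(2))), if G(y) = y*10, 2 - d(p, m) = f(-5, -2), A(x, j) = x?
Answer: √105851 ≈ 325.35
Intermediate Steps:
v(C) = 0
d(p, m) = 4 (d(p, m) = 2 - 1*(-2) = 2 + 2 = 4)
G(y) = 10*y
√(105851 + d(A(7, -6), 46)*G(v(2))) = √(105851 + 4*(10*0)) = √(105851 + 4*0) = √(105851 + 0) = √105851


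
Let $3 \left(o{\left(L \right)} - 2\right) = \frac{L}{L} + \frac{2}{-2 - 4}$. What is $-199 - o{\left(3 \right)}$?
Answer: $- \frac{1811}{9} \approx -201.22$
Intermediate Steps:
$o{\left(L \right)} = \frac{20}{9}$ ($o{\left(L \right)} = 2 + \frac{\frac{L}{L} + \frac{2}{-2 - 4}}{3} = 2 + \frac{1 + \frac{2}{-6}}{3} = 2 + \frac{1 + 2 \left(- \frac{1}{6}\right)}{3} = 2 + \frac{1 - \frac{1}{3}}{3} = 2 + \frac{1}{3} \cdot \frac{2}{3} = 2 + \frac{2}{9} = \frac{20}{9}$)
$-199 - o{\left(3 \right)} = -199 - \frac{20}{9} = - \frac{1811}{9}$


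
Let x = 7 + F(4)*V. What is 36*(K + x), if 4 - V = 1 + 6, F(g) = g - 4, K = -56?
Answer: -1764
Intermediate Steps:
F(g) = -4 + g
V = -3 (V = 4 - (1 + 6) = 4 - 1*7 = 4 - 7 = -3)
x = 7 (x = 7 + (-4 + 4)*(-3) = 7 + 0*(-3) = 7 + 0 = 7)
36*(K + x) = 36*(-56 + 7) = 36*(-49) = -1764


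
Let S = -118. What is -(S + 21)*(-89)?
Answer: -8633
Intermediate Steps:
-(S + 21)*(-89) = -(-118 + 21)*(-89) = -(-97)*(-89) = -1*8633 = -8633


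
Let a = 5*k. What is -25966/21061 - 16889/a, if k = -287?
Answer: 318438019/30222535 ≈ 10.536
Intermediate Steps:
a = -1435 (a = 5*(-287) = -1435)
-25966/21061 - 16889/a = -25966/21061 - 16889/(-1435) = -25966*1/21061 - 16889*(-1/1435) = -25966/21061 + 16889/1435 = 318438019/30222535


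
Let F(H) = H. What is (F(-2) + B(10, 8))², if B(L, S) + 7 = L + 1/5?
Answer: 36/25 ≈ 1.4400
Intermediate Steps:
B(L, S) = -34/5 + L (B(L, S) = -7 + (L + 1/5) = -7 + (L + ⅕) = -7 + (⅕ + L) = -34/5 + L)
(F(-2) + B(10, 8))² = (-2 + (-34/5 + 10))² = (-2 + 16/5)² = (6/5)² = 36/25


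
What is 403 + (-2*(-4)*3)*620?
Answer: 15283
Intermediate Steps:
403 + (-2*(-4)*3)*620 = 403 + (8*3)*620 = 403 + 24*620 = 403 + 14880 = 15283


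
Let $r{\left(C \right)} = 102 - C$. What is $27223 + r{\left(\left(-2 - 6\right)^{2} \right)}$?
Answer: $27261$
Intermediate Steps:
$27223 + r{\left(\left(-2 - 6\right)^{2} \right)} = 27223 + \left(102 - \left(-2 - 6\right)^{2}\right) = 27223 + \left(102 - \left(-8\right)^{2}\right) = 27223 + \left(102 - 64\right) = 27223 + 38 = 27261$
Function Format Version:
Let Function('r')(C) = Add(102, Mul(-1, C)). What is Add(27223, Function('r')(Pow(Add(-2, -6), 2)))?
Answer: 27261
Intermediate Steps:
Add(27223, Function('r')(Pow(Add(-2, -6), 2))) = Add(27223, Add(102, Mul(-1, Pow(Add(-2, -6), 2)))) = Add(27223, Add(102, Mul(-1, Pow(-8, 2)))) = Add(27223, Add(102, Mul(-1, 64))) = Add(27223, Add(102, -64)) = Add(27223, 38) = 27261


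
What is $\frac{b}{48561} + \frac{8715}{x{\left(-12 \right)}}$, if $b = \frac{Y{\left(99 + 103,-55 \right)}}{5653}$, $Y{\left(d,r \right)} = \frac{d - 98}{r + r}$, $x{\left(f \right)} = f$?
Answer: $- \frac{43860687330283}{60393373260} \approx -726.25$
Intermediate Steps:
$Y{\left(d,r \right)} = \frac{-98 + d}{2 r}$
$b = - \frac{52}{310915}$ ($b = \frac{\frac{1}{2} \frac{1}{-55} \left(-98 + \left(99 + 103\right)\right)}{5653} = \frac{1}{2} \left(- \frac{1}{55}\right) \left(-98 + 202\right) \frac{1}{5653} = \frac{1}{2} \left(- \frac{1}{55}\right) 104 \cdot \frac{1}{5653} = \left(- \frac{52}{55}\right) \frac{1}{5653} = - \frac{52}{310915} \approx -0.00016725$)
$\frac{b}{48561} + \frac{8715}{x{\left(-12 \right)}} = - \frac{52}{310915 \cdot 48561} + \frac{8715}{-12} = \left(- \frac{52}{310915}\right) \frac{1}{48561} + 8715 \left(- \frac{1}{12}\right) = - \frac{52}{15098343315} - \frac{2905}{4} = - \frac{43860687330283}{60393373260}$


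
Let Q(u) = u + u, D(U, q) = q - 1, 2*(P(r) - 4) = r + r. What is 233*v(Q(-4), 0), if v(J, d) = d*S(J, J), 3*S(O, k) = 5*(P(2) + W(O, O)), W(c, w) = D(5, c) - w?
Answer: 0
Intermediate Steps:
P(r) = 4 + r (P(r) = 4 + (r + r)/2 = 4 + (2*r)/2 = 4 + r)
D(U, q) = -1 + q
Q(u) = 2*u
W(c, w) = -1 + c - w (W(c, w) = (-1 + c) - w = -1 + c - w)
S(O, k) = 25/3 (S(O, k) = (5*((4 + 2) + (-1 + O - O)))/3 = (5*(6 - 1))/3 = (5*5)/3 = (⅓)*25 = 25/3)
v(J, d) = 25*d/3 (v(J, d) = d*(25/3) = 25*d/3)
233*v(Q(-4), 0) = 233*((25/3)*0) = 233*0 = 0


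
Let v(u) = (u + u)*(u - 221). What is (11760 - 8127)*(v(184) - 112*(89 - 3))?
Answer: -84459984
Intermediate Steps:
v(u) = 2*u*(-221 + u) (v(u) = (2*u)*(-221 + u) = 2*u*(-221 + u))
(11760 - 8127)*(v(184) - 112*(89 - 3)) = (11760 - 8127)*(2*184*(-221 + 184) - 112*(89 - 3)) = 3633*(2*184*(-37) - 112*86) = 3633*(-13616 - 9632) = 3633*(-23248) = -84459984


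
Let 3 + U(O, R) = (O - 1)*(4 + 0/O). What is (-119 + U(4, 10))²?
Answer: 12100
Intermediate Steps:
U(O, R) = -7 + 4*O (U(O, R) = -3 + (O - 1)*(4 + 0/O) = -3 + (-1 + O)*(4 + 0) = -3 + (-1 + O)*4 = -3 + (-4 + 4*O) = -7 + 4*O)
(-119 + U(4, 10))² = (-119 + (-7 + 4*4))² = (-119 + (-7 + 16))² = (-119 + 9)² = (-110)² = 12100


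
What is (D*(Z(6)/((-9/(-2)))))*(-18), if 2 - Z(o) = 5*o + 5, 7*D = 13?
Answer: 1716/7 ≈ 245.14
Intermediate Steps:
D = 13/7 (D = (⅐)*13 = 13/7 ≈ 1.8571)
Z(o) = -3 - 5*o (Z(o) = 2 - (5*o + 5) = 2 - (5 + 5*o) = 2 + (-5 - 5*o) = -3 - 5*o)
(D*(Z(6)/((-9/(-2)))))*(-18) = (13*((-3 - 5*6)/((-9/(-2))))/7)*(-18) = (13*((-3 - 30)/((-9*(-½))))/7)*(-18) = (13*(-33/9/2)/7)*(-18) = (13*(-33*2/9)/7)*(-18) = ((13/7)*(-22/3))*(-18) = -286/21*(-18) = 1716/7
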